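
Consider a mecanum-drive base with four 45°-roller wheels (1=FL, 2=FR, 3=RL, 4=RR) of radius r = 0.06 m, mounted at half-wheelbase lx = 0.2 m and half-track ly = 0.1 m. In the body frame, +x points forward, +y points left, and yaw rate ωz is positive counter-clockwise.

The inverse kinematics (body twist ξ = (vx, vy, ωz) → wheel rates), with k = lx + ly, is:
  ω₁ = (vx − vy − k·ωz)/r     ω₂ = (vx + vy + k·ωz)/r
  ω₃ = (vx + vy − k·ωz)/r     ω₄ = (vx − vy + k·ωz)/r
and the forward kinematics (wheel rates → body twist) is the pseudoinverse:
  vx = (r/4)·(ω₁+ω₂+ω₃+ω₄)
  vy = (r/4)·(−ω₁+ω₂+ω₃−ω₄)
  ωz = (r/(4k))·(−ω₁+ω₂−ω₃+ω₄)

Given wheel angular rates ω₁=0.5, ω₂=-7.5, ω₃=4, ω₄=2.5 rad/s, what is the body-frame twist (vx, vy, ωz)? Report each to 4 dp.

(-0.0075, -0.0975, -0.4750)

k = lx + ly = 0.2 + 0.1 = 0.3000
ω₁+ω₂+ω₃+ω₄ = -0.5000  →  vx = (0.06/4)·-0.5000 = -0.0075
−ω₁+ω₂+ω₃−ω₄ = -6.5000  →  vy = (0.06/4)·-6.5000 = -0.0975
−ω₁+ω₂−ω₃+ω₄ = -9.5000  →  ωz = (0.06/1.2000)·-9.5000 = -0.4750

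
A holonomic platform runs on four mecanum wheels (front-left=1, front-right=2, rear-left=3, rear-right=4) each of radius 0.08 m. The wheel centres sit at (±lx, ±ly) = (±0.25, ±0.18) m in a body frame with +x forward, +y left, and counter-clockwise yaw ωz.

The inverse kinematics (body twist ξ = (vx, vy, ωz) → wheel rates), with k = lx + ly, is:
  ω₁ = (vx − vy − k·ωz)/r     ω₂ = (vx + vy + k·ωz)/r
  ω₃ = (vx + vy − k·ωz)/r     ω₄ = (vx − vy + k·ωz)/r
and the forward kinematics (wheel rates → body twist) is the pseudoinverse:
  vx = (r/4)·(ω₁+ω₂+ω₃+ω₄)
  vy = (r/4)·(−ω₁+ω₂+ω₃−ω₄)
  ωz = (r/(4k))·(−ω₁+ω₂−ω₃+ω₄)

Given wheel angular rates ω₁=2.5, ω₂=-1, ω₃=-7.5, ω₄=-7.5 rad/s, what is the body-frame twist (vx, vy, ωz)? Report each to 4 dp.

(-0.2700, -0.0700, -0.1628)

k = lx + ly = 0.25 + 0.18 = 0.4300
ω₁+ω₂+ω₃+ω₄ = -13.5000  →  vx = (0.08/4)·-13.5000 = -0.2700
−ω₁+ω₂+ω₃−ω₄ = -3.5000  →  vy = (0.08/4)·-3.5000 = -0.0700
−ω₁+ω₂−ω₃+ω₄ = -3.5000  →  ωz = (0.08/1.7200)·-3.5000 = -0.1628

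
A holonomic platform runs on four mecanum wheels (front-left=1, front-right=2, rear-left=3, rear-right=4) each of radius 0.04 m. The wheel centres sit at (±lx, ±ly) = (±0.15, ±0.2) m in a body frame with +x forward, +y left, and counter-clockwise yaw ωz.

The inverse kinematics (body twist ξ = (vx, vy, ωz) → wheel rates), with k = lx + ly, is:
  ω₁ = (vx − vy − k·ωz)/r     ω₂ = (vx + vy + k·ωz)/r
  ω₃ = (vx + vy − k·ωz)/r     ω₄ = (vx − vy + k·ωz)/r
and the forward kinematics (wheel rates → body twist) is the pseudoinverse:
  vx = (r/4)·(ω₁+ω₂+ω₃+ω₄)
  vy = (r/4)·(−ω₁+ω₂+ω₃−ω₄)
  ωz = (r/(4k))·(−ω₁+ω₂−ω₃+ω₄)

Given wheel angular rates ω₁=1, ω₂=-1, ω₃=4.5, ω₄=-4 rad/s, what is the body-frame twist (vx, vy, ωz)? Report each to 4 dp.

(0.0050, 0.0650, -0.3000)

k = lx + ly = 0.15 + 0.2 = 0.3500
ω₁+ω₂+ω₃+ω₄ = 0.5000  →  vx = (0.04/4)·0.5000 = 0.0050
−ω₁+ω₂+ω₃−ω₄ = 6.5000  →  vy = (0.04/4)·6.5000 = 0.0650
−ω₁+ω₂−ω₃+ω₄ = -10.5000  →  ωz = (0.04/1.4000)·-10.5000 = -0.3000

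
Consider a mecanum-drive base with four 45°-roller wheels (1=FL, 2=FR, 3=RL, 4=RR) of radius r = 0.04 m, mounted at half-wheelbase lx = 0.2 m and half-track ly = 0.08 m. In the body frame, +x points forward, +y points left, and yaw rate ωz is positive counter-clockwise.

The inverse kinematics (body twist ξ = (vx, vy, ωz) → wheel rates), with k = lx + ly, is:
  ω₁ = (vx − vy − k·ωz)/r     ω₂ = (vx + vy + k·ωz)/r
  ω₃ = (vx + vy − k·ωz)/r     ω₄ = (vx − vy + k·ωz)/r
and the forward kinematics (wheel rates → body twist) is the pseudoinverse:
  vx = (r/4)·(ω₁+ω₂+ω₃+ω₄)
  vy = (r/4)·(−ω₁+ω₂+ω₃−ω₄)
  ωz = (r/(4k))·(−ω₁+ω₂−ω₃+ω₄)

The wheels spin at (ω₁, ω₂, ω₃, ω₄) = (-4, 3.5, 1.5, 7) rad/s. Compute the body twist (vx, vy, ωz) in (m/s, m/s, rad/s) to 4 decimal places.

(0.0800, 0.0200, 0.4643)

k = lx + ly = 0.2 + 0.08 = 0.2800
ω₁+ω₂+ω₃+ω₄ = 8.0000  →  vx = (0.04/4)·8.0000 = 0.0800
−ω₁+ω₂+ω₃−ω₄ = 2.0000  →  vy = (0.04/4)·2.0000 = 0.0200
−ω₁+ω₂−ω₃+ω₄ = 13.0000  →  ωz = (0.04/1.1200)·13.0000 = 0.4643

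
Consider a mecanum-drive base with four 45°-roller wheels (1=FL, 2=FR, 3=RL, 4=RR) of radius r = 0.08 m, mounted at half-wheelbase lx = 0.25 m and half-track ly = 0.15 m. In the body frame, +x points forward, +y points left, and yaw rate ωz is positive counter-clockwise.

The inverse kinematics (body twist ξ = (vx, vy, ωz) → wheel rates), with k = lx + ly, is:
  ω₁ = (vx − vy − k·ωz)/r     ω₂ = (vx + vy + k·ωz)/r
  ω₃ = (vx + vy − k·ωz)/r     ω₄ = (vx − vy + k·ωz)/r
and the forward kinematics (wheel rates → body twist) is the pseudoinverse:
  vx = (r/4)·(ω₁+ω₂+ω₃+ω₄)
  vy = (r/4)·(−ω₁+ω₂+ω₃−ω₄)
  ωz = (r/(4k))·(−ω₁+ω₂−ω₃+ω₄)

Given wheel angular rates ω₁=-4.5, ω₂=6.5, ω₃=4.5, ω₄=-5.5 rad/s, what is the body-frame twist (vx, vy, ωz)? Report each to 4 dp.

(0.0200, 0.4200, 0.0500)

k = lx + ly = 0.25 + 0.15 = 0.4000
ω₁+ω₂+ω₃+ω₄ = 1.0000  →  vx = (0.08/4)·1.0000 = 0.0200
−ω₁+ω₂+ω₃−ω₄ = 21.0000  →  vy = (0.08/4)·21.0000 = 0.4200
−ω₁+ω₂−ω₃+ω₄ = 1.0000  →  ωz = (0.08/1.6000)·1.0000 = 0.0500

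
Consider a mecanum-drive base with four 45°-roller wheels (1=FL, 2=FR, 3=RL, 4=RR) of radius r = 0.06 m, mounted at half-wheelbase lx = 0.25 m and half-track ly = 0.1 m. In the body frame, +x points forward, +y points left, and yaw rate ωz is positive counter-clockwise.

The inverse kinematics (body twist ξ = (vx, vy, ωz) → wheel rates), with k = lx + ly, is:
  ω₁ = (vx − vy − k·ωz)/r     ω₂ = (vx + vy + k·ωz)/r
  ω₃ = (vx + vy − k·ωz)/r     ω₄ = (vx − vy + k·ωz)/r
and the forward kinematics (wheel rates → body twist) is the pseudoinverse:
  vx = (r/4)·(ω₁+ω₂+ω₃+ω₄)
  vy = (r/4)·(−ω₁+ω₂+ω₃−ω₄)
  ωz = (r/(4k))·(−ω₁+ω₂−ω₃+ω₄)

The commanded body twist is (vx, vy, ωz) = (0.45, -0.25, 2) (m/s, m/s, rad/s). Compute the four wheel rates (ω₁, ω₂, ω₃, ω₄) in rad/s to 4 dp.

k = lx + ly = 0.25 + 0.1 = 0.3500;  k·ωz = 0.3500·2 = 0.7000
ω₁ (FL) = (vx − vy − k·ωz)/r = 0.0000/0.06 = 0.0000
ω₂ (FR) = (vx + vy + k·ωz)/r = 0.9000/0.06 = 15.0000
ω₃ (RL) = (vx + vy − k·ωz)/r = -0.5000/0.06 = -8.3333
ω₄ (RR) = (vx − vy + k·ωz)/r = 1.4000/0.06 = 23.3333

(0.0000, 15.0000, -8.3333, 23.3333)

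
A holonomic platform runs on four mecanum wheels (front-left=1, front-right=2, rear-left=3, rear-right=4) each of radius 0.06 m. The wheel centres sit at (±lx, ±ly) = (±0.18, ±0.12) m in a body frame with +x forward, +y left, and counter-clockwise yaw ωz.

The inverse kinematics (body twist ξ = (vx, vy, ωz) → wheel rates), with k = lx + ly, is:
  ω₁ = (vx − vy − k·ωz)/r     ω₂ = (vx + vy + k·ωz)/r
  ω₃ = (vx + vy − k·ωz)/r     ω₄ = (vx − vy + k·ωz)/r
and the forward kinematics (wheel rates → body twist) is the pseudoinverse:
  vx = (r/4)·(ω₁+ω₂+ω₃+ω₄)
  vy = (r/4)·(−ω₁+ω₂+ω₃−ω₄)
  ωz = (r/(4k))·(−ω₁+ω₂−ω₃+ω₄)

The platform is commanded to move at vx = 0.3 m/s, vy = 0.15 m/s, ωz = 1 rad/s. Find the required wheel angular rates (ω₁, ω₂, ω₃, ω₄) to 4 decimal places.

k = lx + ly = 0.18 + 0.12 = 0.3000;  k·ωz = 0.3000·1 = 0.3000
ω₁ (FL) = (vx − vy − k·ωz)/r = -0.1500/0.06 = -2.5000
ω₂ (FR) = (vx + vy + k·ωz)/r = 0.7500/0.06 = 12.5000
ω₃ (RL) = (vx + vy − k·ωz)/r = 0.1500/0.06 = 2.5000
ω₄ (RR) = (vx − vy + k·ωz)/r = 0.4500/0.06 = 7.5000

(-2.5000, 12.5000, 2.5000, 7.5000)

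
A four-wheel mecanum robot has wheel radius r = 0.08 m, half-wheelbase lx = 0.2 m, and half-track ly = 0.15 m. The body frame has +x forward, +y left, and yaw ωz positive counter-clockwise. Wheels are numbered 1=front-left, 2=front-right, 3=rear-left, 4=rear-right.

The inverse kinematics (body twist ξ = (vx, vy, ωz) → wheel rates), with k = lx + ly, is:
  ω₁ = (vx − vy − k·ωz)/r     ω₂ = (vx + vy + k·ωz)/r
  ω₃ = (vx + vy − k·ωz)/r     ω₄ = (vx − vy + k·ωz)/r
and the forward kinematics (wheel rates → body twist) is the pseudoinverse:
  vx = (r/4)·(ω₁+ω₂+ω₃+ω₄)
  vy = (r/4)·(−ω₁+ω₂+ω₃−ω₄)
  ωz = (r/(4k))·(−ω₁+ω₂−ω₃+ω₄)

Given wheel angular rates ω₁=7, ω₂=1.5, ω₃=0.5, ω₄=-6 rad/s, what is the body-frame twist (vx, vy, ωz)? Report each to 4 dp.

(0.0600, 0.0200, -0.6857)

k = lx + ly = 0.2 + 0.15 = 0.3500
ω₁+ω₂+ω₃+ω₄ = 3.0000  →  vx = (0.08/4)·3.0000 = 0.0600
−ω₁+ω₂+ω₃−ω₄ = 1.0000  →  vy = (0.08/4)·1.0000 = 0.0200
−ω₁+ω₂−ω₃+ω₄ = -12.0000  →  ωz = (0.08/1.4000)·-12.0000 = -0.6857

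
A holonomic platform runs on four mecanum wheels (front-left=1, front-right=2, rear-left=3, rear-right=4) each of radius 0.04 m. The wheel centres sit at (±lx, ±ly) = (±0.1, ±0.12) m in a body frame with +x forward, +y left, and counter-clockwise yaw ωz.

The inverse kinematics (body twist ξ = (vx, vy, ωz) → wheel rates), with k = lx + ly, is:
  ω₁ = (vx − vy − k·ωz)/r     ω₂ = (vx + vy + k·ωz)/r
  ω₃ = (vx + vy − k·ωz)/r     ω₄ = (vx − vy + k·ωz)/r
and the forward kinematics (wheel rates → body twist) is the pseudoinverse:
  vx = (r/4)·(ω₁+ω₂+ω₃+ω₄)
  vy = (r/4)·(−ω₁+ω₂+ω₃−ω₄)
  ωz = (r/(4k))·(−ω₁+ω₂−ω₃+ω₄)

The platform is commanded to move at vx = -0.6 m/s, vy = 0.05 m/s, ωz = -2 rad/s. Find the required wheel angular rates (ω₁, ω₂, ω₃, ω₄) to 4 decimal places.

k = lx + ly = 0.1 + 0.12 = 0.2200;  k·ωz = 0.2200·-2 = -0.4400
ω₁ (FL) = (vx − vy − k·ωz)/r = -0.2100/0.04 = -5.2500
ω₂ (FR) = (vx + vy + k·ωz)/r = -0.9900/0.04 = -24.7500
ω₃ (RL) = (vx + vy − k·ωz)/r = -0.1100/0.04 = -2.7500
ω₄ (RR) = (vx − vy + k·ωz)/r = -1.0900/0.04 = -27.2500

(-5.2500, -24.7500, -2.7500, -27.2500)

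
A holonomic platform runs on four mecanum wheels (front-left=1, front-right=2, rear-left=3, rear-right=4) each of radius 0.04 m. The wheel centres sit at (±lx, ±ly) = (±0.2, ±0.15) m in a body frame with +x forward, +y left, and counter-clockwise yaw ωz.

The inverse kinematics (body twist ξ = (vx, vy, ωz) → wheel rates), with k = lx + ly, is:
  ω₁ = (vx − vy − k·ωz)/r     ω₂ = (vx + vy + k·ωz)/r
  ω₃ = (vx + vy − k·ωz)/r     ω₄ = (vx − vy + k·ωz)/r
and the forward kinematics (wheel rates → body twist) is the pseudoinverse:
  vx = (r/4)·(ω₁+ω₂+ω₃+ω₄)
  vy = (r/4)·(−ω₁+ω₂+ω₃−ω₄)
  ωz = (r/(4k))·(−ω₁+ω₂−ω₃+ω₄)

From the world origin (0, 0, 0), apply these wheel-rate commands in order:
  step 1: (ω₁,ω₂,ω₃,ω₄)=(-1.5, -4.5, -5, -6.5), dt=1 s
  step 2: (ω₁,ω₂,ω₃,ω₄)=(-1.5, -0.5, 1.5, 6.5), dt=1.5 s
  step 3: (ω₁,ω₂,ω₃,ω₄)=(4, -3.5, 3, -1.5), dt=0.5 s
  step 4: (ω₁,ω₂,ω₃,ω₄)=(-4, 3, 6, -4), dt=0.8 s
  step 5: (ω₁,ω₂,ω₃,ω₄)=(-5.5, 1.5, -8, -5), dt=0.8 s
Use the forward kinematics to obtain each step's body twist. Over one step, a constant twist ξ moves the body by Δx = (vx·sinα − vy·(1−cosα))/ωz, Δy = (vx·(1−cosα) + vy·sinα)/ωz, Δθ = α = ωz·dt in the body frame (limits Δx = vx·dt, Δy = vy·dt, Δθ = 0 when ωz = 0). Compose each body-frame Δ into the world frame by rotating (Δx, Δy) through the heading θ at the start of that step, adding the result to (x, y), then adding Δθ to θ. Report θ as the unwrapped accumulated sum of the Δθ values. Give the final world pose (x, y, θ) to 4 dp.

step 1: ξ=(vx,vy,ωz)=(-0.1750, -0.0150, -0.1286), dt=1.0 → body Δ=(-0.1755, -0.0037, -0.1286) → world pose (-0.1755, -0.0037, -0.1286)
step 2: ξ=(vx,vy,ωz)=(0.0600, -0.0400, 0.1714), dt=1.5 → body Δ=(0.0967, -0.0478, 0.2571) → world pose (-0.0857, -0.0636, 0.1286)
step 3: ξ=(vx,vy,ωz)=(0.0200, -0.0300, -0.3429), dt=0.5 → body Δ=(0.0087, -0.0158, -0.1714) → world pose (-0.0751, -0.0781, -0.0429)
step 4: ξ=(vx,vy,ωz)=(0.0100, 0.1700, -0.0857), dt=0.8 → body Δ=(0.0127, 0.1356, -0.0686) → world pose (-0.0567, 0.0569, -0.1114)
step 5: ξ=(vx,vy,ωz)=(-0.1700, 0.0400, 0.2857), dt=0.8 → body Δ=(-0.1385, 0.0162, 0.2286) → world pose (-0.1924, 0.0884, 0.1171)

(-0.1924, 0.0884, 0.1171)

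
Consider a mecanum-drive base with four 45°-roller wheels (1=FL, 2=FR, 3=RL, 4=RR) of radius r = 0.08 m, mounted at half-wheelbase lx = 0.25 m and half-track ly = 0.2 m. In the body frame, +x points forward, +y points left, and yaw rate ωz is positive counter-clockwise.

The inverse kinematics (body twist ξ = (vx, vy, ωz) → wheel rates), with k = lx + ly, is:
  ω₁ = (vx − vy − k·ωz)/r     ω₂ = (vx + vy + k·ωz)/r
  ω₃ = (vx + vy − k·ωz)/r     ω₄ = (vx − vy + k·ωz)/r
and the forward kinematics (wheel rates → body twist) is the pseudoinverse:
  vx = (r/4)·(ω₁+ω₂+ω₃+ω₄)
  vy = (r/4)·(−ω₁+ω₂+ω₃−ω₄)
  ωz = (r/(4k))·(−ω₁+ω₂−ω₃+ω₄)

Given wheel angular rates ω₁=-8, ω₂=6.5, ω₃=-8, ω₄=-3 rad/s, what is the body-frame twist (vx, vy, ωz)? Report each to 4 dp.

(-0.2500, 0.1900, 0.8667)

k = lx + ly = 0.25 + 0.2 = 0.4500
ω₁+ω₂+ω₃+ω₄ = -12.5000  →  vx = (0.08/4)·-12.5000 = -0.2500
−ω₁+ω₂+ω₃−ω₄ = 9.5000  →  vy = (0.08/4)·9.5000 = 0.1900
−ω₁+ω₂−ω₃+ω₄ = 19.5000  →  ωz = (0.08/1.8000)·19.5000 = 0.8667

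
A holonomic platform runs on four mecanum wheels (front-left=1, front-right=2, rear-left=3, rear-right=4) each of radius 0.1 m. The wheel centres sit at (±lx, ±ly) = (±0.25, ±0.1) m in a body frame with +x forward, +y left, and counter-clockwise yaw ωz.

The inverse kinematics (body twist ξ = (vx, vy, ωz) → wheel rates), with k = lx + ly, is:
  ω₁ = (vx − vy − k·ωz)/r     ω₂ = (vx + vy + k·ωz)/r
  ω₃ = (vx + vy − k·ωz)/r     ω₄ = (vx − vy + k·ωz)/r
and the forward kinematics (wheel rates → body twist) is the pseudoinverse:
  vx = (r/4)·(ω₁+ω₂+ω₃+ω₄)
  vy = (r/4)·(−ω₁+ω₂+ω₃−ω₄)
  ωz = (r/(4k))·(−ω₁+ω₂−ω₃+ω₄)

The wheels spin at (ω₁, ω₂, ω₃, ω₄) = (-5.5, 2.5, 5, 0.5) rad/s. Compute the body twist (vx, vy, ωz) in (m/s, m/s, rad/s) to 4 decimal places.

k = lx + ly = 0.25 + 0.1 = 0.3500
ω₁+ω₂+ω₃+ω₄ = 2.5000  →  vx = (0.1/4)·2.5000 = 0.0625
−ω₁+ω₂+ω₃−ω₄ = 12.5000  →  vy = (0.1/4)·12.5000 = 0.3125
−ω₁+ω₂−ω₃+ω₄ = 3.5000  →  ωz = (0.1/1.4000)·3.5000 = 0.2500

(0.0625, 0.3125, 0.2500)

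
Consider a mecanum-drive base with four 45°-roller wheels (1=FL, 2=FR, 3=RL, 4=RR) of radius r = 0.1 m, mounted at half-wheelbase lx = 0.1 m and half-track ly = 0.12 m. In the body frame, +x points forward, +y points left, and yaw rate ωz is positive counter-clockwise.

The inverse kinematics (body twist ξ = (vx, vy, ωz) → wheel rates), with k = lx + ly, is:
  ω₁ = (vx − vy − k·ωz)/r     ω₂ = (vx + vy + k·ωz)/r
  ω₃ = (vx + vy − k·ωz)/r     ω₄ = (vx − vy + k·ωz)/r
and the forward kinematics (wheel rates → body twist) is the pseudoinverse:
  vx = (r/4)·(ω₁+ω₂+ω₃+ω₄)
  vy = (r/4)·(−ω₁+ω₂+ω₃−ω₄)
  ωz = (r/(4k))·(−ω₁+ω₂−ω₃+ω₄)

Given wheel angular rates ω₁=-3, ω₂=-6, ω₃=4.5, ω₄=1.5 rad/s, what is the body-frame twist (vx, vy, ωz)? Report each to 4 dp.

k = lx + ly = 0.1 + 0.12 = 0.2200
ω₁+ω₂+ω₃+ω₄ = -3.0000  →  vx = (0.1/4)·-3.0000 = -0.0750
−ω₁+ω₂+ω₃−ω₄ = 0.0000  →  vy = (0.1/4)·0.0000 = 0.0000
−ω₁+ω₂−ω₃+ω₄ = -6.0000  →  ωz = (0.1/0.8800)·-6.0000 = -0.6818

(-0.0750, 0.0000, -0.6818)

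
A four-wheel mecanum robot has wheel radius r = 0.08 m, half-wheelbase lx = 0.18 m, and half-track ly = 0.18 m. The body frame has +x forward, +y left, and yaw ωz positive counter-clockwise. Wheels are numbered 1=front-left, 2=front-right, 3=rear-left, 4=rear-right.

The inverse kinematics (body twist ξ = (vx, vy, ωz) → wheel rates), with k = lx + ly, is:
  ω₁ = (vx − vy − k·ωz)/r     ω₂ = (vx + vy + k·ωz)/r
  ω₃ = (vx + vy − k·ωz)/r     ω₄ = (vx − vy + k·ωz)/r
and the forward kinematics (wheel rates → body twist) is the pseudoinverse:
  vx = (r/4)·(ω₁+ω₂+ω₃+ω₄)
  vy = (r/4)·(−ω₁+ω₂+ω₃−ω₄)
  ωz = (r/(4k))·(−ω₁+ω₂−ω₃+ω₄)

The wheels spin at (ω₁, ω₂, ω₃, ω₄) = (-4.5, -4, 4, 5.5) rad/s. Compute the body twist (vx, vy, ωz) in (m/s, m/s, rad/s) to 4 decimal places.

(0.0200, -0.0200, 0.1111)

k = lx + ly = 0.18 + 0.18 = 0.3600
ω₁+ω₂+ω₃+ω₄ = 1.0000  →  vx = (0.08/4)·1.0000 = 0.0200
−ω₁+ω₂+ω₃−ω₄ = -1.0000  →  vy = (0.08/4)·-1.0000 = -0.0200
−ω₁+ω₂−ω₃+ω₄ = 2.0000  →  ωz = (0.08/1.4400)·2.0000 = 0.1111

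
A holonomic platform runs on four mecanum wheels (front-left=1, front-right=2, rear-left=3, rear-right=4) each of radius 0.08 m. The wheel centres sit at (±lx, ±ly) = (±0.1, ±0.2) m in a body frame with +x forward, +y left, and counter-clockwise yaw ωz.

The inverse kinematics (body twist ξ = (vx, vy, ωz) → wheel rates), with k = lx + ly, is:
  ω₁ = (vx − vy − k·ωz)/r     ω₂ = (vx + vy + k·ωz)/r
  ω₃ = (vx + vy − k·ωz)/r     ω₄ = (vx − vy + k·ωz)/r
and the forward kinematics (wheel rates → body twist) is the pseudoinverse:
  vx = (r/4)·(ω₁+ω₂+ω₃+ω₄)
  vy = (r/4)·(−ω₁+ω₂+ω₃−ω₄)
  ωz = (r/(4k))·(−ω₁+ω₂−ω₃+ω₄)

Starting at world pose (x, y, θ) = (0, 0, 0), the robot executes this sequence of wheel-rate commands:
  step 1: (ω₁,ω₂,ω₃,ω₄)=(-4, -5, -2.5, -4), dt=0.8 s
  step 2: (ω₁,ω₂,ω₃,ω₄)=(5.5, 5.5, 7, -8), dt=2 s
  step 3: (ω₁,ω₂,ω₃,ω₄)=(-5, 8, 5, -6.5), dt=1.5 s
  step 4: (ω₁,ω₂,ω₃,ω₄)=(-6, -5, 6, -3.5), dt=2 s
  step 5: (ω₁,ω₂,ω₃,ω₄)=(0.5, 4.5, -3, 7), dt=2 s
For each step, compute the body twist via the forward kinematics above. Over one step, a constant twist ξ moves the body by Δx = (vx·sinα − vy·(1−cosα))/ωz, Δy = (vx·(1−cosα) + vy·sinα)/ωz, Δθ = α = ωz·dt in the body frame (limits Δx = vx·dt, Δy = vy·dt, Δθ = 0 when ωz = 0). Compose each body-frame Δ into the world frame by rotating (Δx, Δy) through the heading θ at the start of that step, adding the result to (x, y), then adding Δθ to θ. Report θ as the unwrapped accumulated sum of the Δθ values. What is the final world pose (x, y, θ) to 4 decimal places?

(1.1229, -0.7357, -1.2500)

step 1: ξ=(vx,vy,ωz)=(-0.3100, 0.0100, -0.1667), dt=0.8 → body Δ=(-0.2467, 0.0245, -0.1333) → world pose (-0.2467, 0.0245, -0.1333)
step 2: ξ=(vx,vy,ωz)=(0.2000, 0.3000, -1.0000), dt=2.0 → body Δ=(0.6067, -0.0104, -2.0000) → world pose (0.3532, -0.0665, -2.1333)
step 3: ξ=(vx,vy,ωz)=(0.0300, 0.4900, 0.1000), dt=1.5 → body Δ=(-0.0102, 0.7356, 0.1500) → world pose (0.9809, -0.4502, -1.9833)
step 4: ξ=(vx,vy,ωz)=(-0.1700, 0.2100, -0.5667), dt=2.0 → body Δ=(-0.0582, 0.5086, -1.1333) → world pose (1.4701, -0.6009, -3.1167)
step 5: ξ=(vx,vy,ωz)=(0.1800, -0.1200, 0.9333), dt=2.0 → body Δ=(0.3505, 0.1261, 1.8667) → world pose (1.1229, -0.7357, -1.2500)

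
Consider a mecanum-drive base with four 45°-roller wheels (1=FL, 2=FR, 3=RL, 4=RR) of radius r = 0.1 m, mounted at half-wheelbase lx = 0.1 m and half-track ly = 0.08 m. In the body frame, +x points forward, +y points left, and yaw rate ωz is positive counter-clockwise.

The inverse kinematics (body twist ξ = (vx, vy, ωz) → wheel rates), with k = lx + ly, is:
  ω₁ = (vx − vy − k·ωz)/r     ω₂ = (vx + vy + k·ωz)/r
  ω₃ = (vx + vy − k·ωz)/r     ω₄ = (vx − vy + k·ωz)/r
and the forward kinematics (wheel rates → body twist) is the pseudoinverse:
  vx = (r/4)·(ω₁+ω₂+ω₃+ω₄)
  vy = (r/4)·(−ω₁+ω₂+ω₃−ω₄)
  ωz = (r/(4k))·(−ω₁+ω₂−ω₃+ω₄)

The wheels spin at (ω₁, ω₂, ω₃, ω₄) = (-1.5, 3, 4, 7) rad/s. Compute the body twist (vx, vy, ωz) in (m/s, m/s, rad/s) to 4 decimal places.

(0.3125, 0.0375, 1.0417)

k = lx + ly = 0.1 + 0.08 = 0.1800
ω₁+ω₂+ω₃+ω₄ = 12.5000  →  vx = (0.1/4)·12.5000 = 0.3125
−ω₁+ω₂+ω₃−ω₄ = 1.5000  →  vy = (0.1/4)·1.5000 = 0.0375
−ω₁+ω₂−ω₃+ω₄ = 7.5000  →  ωz = (0.1/0.7200)·7.5000 = 1.0417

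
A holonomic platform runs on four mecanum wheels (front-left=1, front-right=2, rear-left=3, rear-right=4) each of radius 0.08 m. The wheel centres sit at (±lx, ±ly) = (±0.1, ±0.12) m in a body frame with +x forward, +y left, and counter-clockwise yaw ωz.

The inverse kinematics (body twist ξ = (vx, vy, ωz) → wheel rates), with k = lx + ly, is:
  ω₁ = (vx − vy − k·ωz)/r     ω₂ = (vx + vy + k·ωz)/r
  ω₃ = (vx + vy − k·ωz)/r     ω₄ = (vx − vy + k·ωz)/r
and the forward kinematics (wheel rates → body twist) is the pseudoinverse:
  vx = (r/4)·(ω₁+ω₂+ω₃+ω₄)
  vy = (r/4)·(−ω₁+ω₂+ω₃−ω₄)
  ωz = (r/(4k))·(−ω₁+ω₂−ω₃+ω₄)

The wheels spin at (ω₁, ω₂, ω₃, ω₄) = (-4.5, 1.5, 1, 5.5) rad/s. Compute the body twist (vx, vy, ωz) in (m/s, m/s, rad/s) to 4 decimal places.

(0.0700, 0.0300, 0.9545)

k = lx + ly = 0.1 + 0.12 = 0.2200
ω₁+ω₂+ω₃+ω₄ = 3.5000  →  vx = (0.08/4)·3.5000 = 0.0700
−ω₁+ω₂+ω₃−ω₄ = 1.5000  →  vy = (0.08/4)·1.5000 = 0.0300
−ω₁+ω₂−ω₃+ω₄ = 10.5000  →  ωz = (0.08/0.8800)·10.5000 = 0.9545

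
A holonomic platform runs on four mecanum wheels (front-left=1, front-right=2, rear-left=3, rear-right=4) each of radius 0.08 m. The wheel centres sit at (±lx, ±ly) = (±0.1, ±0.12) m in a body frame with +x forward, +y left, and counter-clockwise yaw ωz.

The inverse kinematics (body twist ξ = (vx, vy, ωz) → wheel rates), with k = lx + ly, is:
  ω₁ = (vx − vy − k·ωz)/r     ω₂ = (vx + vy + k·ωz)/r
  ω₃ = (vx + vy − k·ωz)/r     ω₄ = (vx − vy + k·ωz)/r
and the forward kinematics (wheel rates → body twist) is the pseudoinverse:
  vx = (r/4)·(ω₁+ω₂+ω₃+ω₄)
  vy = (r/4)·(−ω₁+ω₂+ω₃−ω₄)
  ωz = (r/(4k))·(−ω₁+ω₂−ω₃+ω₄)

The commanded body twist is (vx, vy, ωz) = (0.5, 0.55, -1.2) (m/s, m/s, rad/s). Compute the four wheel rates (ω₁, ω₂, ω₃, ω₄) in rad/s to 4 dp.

(2.6750, 9.8250, 16.4250, -3.9250)

k = lx + ly = 0.1 + 0.12 = 0.2200;  k·ωz = 0.2200·-1.2 = -0.2640
ω₁ (FL) = (vx − vy − k·ωz)/r = 0.2140/0.08 = 2.6750
ω₂ (FR) = (vx + vy + k·ωz)/r = 0.7860/0.08 = 9.8250
ω₃ (RL) = (vx + vy − k·ωz)/r = 1.3140/0.08 = 16.4250
ω₄ (RR) = (vx − vy + k·ωz)/r = -0.3140/0.08 = -3.9250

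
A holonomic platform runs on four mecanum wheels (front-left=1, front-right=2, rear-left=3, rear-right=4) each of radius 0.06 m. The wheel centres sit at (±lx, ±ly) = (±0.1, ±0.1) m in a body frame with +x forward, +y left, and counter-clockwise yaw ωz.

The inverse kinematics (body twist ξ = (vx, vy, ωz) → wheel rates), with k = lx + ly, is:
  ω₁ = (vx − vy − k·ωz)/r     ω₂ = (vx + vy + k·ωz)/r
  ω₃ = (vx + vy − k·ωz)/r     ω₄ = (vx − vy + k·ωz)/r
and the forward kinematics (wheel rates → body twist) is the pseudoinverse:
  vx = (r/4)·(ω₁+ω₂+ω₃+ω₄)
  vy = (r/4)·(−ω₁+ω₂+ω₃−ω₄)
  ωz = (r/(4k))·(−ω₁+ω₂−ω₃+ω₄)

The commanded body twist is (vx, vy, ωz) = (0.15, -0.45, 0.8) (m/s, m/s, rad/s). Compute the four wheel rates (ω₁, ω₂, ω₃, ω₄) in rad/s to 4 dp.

k = lx + ly = 0.1 + 0.1 = 0.2000;  k·ωz = 0.2000·0.8 = 0.1600
ω₁ (FL) = (vx − vy − k·ωz)/r = 0.4400/0.06 = 7.3333
ω₂ (FR) = (vx + vy + k·ωz)/r = -0.1400/0.06 = -2.3333
ω₃ (RL) = (vx + vy − k·ωz)/r = -0.4600/0.06 = -7.6667
ω₄ (RR) = (vx − vy + k·ωz)/r = 0.7600/0.06 = 12.6667

(7.3333, -2.3333, -7.6667, 12.6667)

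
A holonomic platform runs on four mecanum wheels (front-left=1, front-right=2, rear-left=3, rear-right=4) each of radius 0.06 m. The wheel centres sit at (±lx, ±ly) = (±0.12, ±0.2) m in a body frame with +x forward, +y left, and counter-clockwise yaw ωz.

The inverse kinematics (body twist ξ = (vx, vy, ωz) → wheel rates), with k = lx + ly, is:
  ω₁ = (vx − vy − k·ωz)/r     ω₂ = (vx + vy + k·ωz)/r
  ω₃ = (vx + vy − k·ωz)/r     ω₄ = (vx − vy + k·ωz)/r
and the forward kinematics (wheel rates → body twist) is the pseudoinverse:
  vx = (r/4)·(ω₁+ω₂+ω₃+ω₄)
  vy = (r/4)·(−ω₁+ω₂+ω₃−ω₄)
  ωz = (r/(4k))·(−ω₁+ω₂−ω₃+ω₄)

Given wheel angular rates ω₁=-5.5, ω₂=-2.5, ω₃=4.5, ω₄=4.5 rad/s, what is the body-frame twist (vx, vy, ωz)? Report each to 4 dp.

k = lx + ly = 0.12 + 0.2 = 0.3200
ω₁+ω₂+ω₃+ω₄ = 1.0000  →  vx = (0.06/4)·1.0000 = 0.0150
−ω₁+ω₂+ω₃−ω₄ = 3.0000  →  vy = (0.06/4)·3.0000 = 0.0450
−ω₁+ω₂−ω₃+ω₄ = 3.0000  →  ωz = (0.06/1.2800)·3.0000 = 0.1406

(0.0150, 0.0450, 0.1406)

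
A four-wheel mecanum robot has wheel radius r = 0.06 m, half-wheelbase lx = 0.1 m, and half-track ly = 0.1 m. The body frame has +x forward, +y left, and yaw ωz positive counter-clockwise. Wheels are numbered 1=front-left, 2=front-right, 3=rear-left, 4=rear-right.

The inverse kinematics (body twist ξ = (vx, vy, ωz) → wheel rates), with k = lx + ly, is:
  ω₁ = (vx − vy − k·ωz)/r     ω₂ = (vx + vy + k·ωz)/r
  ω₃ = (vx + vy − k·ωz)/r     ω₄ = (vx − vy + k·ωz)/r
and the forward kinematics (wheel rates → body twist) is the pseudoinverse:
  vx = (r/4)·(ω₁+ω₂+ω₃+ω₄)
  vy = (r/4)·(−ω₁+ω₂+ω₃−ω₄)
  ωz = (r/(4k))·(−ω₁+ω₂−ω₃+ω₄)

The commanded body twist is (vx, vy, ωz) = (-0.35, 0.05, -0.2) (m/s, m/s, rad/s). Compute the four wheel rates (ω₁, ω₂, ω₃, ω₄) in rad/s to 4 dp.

(-6.0000, -5.6667, -4.3333, -7.3333)

k = lx + ly = 0.1 + 0.1 = 0.2000;  k·ωz = 0.2000·-0.2 = -0.0400
ω₁ (FL) = (vx − vy − k·ωz)/r = -0.3600/0.06 = -6.0000
ω₂ (FR) = (vx + vy + k·ωz)/r = -0.3400/0.06 = -5.6667
ω₃ (RL) = (vx + vy − k·ωz)/r = -0.2600/0.06 = -4.3333
ω₄ (RR) = (vx − vy + k·ωz)/r = -0.4400/0.06 = -7.3333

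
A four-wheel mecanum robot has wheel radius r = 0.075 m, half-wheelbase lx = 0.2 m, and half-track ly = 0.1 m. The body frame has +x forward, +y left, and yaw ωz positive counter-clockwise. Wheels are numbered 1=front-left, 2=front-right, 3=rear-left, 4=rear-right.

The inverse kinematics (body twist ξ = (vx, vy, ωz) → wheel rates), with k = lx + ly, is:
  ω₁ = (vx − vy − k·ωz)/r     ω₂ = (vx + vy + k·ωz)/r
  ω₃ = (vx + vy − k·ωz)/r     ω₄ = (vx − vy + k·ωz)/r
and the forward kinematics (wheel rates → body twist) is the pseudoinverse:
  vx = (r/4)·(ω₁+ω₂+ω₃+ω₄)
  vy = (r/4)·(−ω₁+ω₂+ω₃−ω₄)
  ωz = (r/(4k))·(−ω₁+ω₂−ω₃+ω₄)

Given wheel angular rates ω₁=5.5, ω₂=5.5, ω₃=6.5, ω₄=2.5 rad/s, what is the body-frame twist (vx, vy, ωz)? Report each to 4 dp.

(0.3750, 0.0750, -0.2500)

k = lx + ly = 0.2 + 0.1 = 0.3000
ω₁+ω₂+ω₃+ω₄ = 20.0000  →  vx = (0.075/4)·20.0000 = 0.3750
−ω₁+ω₂+ω₃−ω₄ = 4.0000  →  vy = (0.075/4)·4.0000 = 0.0750
−ω₁+ω₂−ω₃+ω₄ = -4.0000  →  ωz = (0.075/1.2000)·-4.0000 = -0.2500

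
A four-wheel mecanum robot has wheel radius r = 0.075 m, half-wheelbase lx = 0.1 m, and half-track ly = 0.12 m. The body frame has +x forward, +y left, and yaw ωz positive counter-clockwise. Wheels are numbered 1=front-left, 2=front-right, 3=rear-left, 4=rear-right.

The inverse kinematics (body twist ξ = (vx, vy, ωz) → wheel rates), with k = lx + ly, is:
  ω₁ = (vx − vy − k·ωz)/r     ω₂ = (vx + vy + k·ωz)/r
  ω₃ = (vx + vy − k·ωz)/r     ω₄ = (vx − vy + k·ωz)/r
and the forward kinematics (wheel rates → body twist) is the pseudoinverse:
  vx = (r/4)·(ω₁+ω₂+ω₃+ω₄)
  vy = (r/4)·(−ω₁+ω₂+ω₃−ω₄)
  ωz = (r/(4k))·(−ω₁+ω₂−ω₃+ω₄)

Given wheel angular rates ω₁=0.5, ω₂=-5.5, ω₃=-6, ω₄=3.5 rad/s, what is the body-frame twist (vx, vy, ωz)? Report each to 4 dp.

k = lx + ly = 0.1 + 0.12 = 0.2200
ω₁+ω₂+ω₃+ω₄ = -7.5000  →  vx = (0.075/4)·-7.5000 = -0.1406
−ω₁+ω₂+ω₃−ω₄ = -15.5000  →  vy = (0.075/4)·-15.5000 = -0.2906
−ω₁+ω₂−ω₃+ω₄ = 3.5000  →  ωz = (0.075/0.8800)·3.5000 = 0.2983

(-0.1406, -0.2906, 0.2983)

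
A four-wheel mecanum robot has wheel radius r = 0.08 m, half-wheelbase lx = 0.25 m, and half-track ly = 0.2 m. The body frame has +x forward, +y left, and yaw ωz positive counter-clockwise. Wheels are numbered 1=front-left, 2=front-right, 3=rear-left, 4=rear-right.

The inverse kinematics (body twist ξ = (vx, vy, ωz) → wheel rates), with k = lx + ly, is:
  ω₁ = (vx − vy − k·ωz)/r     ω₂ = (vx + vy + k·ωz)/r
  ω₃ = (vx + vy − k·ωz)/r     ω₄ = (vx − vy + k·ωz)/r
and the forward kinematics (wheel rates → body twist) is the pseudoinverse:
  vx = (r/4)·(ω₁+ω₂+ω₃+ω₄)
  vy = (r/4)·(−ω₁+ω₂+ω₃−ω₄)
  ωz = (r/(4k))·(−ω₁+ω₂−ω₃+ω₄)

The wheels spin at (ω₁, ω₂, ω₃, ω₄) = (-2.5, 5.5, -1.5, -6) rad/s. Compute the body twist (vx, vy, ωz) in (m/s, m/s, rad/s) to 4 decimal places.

(-0.0900, 0.2500, 0.1556)

k = lx + ly = 0.25 + 0.2 = 0.4500
ω₁+ω₂+ω₃+ω₄ = -4.5000  →  vx = (0.08/4)·-4.5000 = -0.0900
−ω₁+ω₂+ω₃−ω₄ = 12.5000  →  vy = (0.08/4)·12.5000 = 0.2500
−ω₁+ω₂−ω₃+ω₄ = 3.5000  →  ωz = (0.08/1.8000)·3.5000 = 0.1556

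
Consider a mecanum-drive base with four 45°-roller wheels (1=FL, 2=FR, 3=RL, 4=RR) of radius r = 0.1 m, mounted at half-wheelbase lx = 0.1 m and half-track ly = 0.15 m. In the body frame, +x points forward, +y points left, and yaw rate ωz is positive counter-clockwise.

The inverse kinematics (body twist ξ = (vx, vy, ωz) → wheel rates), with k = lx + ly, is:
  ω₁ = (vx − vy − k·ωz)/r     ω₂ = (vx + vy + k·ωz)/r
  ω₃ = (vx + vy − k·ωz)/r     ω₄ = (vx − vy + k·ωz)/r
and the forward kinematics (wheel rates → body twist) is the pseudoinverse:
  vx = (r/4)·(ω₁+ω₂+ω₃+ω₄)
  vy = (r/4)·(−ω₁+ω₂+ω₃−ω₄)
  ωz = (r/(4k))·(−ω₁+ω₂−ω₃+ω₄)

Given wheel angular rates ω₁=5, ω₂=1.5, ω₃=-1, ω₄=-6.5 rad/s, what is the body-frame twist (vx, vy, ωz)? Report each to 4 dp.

k = lx + ly = 0.1 + 0.15 = 0.2500
ω₁+ω₂+ω₃+ω₄ = -1.0000  →  vx = (0.1/4)·-1.0000 = -0.0250
−ω₁+ω₂+ω₃−ω₄ = 2.0000  →  vy = (0.1/4)·2.0000 = 0.0500
−ω₁+ω₂−ω₃+ω₄ = -9.0000  →  ωz = (0.1/1.0000)·-9.0000 = -0.9000

(-0.0250, 0.0500, -0.9000)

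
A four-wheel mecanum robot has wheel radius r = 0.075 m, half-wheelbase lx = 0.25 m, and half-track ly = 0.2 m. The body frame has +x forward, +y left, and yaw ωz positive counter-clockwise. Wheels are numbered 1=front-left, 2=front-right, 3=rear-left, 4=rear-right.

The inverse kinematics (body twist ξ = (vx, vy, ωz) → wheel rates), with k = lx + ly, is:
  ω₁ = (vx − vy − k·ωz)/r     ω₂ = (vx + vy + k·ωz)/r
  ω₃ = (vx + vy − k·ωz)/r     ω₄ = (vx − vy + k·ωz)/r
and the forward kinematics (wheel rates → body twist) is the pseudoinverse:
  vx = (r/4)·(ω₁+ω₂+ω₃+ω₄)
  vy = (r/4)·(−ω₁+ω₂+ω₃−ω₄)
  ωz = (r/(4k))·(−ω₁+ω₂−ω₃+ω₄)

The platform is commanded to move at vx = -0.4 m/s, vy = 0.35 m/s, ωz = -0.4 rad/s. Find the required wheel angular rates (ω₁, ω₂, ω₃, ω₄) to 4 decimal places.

(-7.6000, -3.0667, 1.7333, -12.4000)

k = lx + ly = 0.25 + 0.2 = 0.4500;  k·ωz = 0.4500·-0.4 = -0.1800
ω₁ (FL) = (vx − vy − k·ωz)/r = -0.5700/0.075 = -7.6000
ω₂ (FR) = (vx + vy + k·ωz)/r = -0.2300/0.075 = -3.0667
ω₃ (RL) = (vx + vy − k·ωz)/r = 0.1300/0.075 = 1.7333
ω₄ (RR) = (vx − vy + k·ωz)/r = -0.9300/0.075 = -12.4000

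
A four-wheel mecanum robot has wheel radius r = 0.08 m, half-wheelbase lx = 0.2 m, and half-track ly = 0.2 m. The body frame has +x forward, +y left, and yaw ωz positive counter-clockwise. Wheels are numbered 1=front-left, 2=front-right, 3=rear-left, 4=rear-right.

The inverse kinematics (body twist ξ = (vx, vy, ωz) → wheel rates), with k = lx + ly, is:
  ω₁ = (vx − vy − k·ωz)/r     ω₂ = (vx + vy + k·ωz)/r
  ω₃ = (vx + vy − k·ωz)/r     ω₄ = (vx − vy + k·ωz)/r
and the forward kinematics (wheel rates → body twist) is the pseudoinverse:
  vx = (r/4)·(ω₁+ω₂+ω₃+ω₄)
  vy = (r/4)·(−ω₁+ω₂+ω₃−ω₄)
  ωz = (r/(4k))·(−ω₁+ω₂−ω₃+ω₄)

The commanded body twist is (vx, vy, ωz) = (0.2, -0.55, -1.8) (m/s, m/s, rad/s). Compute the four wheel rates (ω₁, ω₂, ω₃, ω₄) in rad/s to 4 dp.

k = lx + ly = 0.2 + 0.2 = 0.4000;  k·ωz = 0.4000·-1.8 = -0.7200
ω₁ (FL) = (vx − vy − k·ωz)/r = 1.4700/0.08 = 18.3750
ω₂ (FR) = (vx + vy + k·ωz)/r = -1.0700/0.08 = -13.3750
ω₃ (RL) = (vx + vy − k·ωz)/r = 0.3700/0.08 = 4.6250
ω₄ (RR) = (vx − vy + k·ωz)/r = 0.0300/0.08 = 0.3750

(18.3750, -13.3750, 4.6250, 0.3750)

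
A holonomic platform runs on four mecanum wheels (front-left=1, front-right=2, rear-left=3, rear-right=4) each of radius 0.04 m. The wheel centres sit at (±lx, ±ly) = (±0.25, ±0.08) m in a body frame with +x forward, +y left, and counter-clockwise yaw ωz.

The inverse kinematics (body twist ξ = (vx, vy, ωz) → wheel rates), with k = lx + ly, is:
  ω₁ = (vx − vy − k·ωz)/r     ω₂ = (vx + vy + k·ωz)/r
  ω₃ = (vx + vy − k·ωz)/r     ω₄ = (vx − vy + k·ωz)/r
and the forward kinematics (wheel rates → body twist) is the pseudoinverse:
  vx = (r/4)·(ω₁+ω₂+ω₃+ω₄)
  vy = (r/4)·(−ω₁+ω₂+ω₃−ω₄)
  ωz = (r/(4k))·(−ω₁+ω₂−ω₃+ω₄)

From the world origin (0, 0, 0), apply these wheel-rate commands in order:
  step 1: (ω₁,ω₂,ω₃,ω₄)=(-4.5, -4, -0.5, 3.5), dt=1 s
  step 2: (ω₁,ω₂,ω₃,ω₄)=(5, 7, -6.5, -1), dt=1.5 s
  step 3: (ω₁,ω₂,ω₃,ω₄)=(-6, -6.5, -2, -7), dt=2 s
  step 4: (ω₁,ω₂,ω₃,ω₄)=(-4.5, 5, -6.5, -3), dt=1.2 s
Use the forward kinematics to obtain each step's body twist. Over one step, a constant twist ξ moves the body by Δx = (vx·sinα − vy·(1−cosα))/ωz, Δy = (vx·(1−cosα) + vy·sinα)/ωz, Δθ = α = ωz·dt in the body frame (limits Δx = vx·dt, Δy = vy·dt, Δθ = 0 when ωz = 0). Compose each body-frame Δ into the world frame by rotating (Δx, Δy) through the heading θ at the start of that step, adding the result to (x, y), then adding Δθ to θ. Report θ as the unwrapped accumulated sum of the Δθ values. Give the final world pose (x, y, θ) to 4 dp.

(-0.5334, -0.0872, 0.6167)

step 1: ξ=(vx,vy,ωz)=(-0.0550, -0.0350, 0.1364), dt=1.0 → body Δ=(-0.0524, -0.0386, 0.1364) → world pose (-0.0524, -0.0386, 0.1364)
step 2: ξ=(vx,vy,ωz)=(0.0450, -0.0350, 0.2273), dt=1.5 → body Δ=(0.0751, -0.0401, 0.3409) → world pose (0.0274, -0.0682, 0.4773)
step 3: ξ=(vx,vy,ωz)=(-0.2150, 0.0450, -0.1667), dt=2.0 → body Δ=(-0.4072, 0.1593, -0.3333) → world pose (-0.4075, -0.1137, 0.1439)
step 4: ξ=(vx,vy,ωz)=(-0.0900, 0.0600, 0.3939), dt=1.2 → body Δ=(-0.1207, 0.0443, 0.4727) → world pose (-0.5334, -0.0872, 0.6167)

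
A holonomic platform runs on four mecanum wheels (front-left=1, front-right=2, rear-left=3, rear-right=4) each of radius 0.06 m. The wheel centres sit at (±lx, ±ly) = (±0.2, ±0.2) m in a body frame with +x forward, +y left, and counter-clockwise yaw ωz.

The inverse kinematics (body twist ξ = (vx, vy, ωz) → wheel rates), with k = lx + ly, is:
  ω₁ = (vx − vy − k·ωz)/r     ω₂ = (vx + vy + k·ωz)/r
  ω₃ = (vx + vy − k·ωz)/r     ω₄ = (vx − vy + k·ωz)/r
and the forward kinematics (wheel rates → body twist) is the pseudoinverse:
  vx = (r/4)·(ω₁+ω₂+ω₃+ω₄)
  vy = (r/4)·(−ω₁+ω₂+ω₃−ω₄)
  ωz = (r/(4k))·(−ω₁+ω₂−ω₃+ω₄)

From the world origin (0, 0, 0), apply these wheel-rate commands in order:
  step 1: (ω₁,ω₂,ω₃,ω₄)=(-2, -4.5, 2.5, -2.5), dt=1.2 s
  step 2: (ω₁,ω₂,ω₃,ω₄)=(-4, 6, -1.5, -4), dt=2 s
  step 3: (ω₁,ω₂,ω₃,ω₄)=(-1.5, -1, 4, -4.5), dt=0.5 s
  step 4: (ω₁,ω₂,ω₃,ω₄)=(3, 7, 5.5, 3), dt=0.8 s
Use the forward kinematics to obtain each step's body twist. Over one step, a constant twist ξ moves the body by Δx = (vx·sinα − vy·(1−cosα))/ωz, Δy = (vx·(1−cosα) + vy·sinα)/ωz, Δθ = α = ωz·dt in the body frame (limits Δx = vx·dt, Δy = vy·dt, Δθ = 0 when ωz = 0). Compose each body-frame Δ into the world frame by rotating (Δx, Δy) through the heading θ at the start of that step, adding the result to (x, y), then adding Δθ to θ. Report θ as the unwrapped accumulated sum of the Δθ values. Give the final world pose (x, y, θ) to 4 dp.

step 1: ξ=(vx,vy,ωz)=(-0.0975, 0.0375, -0.2812), dt=1.2 → body Δ=(-0.1073, 0.0637, -0.3375) → world pose (-0.1073, 0.0637, -0.3375)
step 2: ξ=(vx,vy,ωz)=(-0.0525, 0.1875, 0.2812), dt=2.0 → body Δ=(-0.2023, 0.3268, 0.5625) → world pose (-0.1899, 0.4390, 0.2250)
step 3: ξ=(vx,vy,ωz)=(-0.0450, 0.1350, -0.3000), dt=0.5 → body Δ=(-0.0174, 0.0689, -0.1500) → world pose (-0.2222, 0.5023, 0.0750)
step 4: ξ=(vx,vy,ωz)=(0.2775, 0.0975, 0.0563), dt=0.8 → body Δ=(0.2202, 0.0830, 0.0450) → world pose (-0.0089, 0.6016, 0.1200)

(-0.0089, 0.6016, 0.1200)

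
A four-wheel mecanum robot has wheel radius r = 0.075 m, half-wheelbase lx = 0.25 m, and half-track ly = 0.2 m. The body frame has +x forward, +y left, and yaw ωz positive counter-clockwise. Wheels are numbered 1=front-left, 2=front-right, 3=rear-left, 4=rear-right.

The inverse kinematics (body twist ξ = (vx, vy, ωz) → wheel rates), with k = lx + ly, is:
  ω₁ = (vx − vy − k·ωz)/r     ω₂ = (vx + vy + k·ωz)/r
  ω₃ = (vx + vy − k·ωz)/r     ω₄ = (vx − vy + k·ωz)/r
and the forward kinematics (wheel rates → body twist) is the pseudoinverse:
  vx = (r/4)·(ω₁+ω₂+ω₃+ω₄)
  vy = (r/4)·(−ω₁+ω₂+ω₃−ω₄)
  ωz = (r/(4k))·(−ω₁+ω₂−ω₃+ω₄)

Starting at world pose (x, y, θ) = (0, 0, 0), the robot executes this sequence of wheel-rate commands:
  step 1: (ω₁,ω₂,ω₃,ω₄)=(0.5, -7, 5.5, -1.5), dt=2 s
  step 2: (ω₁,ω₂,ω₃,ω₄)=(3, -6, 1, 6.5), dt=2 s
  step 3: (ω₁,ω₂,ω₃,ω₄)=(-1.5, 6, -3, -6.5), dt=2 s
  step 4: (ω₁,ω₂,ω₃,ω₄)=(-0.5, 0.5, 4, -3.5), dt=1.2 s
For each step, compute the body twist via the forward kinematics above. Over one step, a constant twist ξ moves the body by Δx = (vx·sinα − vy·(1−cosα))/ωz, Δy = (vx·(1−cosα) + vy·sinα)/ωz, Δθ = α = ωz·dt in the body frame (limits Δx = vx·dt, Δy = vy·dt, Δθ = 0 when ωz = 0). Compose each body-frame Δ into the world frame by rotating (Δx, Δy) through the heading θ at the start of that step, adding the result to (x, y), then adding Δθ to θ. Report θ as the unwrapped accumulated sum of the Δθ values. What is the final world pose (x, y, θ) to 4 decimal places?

step 1: ξ=(vx,vy,ωz)=(-0.0469, -0.0094, -0.6042), dt=2.0 → body Δ=(-0.0826, 0.0356, -1.2083) → world pose (-0.0826, 0.0356, -1.2083)
step 2: ξ=(vx,vy,ωz)=(0.0844, -0.2719, -0.1458), dt=2.0 → body Δ=(0.0876, -0.5605, -0.2917) → world pose (-0.5756, -0.2451, -1.5000)
step 3: ξ=(vx,vy,ωz)=(-0.0938, 0.2062, 0.1667), dt=2.0 → body Δ=(-0.2522, 0.3739, 0.3333) → world pose (-0.2204, 0.0329, -1.1667)
step 4: ξ=(vx,vy,ωz)=(0.0094, 0.1594, -0.2708), dt=1.2 → body Δ=(0.0419, 0.1861, -0.3250) → world pose (-0.0329, 0.0676, -1.4917)

(-0.0329, 0.0676, -1.4917)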